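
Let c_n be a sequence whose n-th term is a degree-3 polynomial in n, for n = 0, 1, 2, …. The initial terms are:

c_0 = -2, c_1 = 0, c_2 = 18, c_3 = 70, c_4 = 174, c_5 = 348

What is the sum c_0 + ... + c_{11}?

12538

1st diffs: 2, 18, 52, 104, 174.
2nd diffs: 16, 34, 52, 70.
3rd diffs: 18, 18, 18 (constant).
Newton forward-difference form: c_n = -2 + 2·C(n,1) + 16·C(n,2) + 18·C(n,3).
Continuing: …, 610, 978, 1470, 2104, …, c_{11} = 3870.
Summing n = 0..11 (12 terms) gives 12538.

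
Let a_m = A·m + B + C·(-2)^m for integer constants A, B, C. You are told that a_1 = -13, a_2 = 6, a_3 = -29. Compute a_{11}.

At m = 1, 2, 3: A + B - 2C = -13; 2A + B + 4C = 6; 3A + B - 8C = -29.
Subtracting the first from the second: A + 6C = 19.
Subtracting the second from the third: A - 12C = -35.
Solving: C = 3, A = 1, then B = -8.
So a_m = 1·m + (-8) + 3·(-2)^m; at m=11 this is -6141.

-6141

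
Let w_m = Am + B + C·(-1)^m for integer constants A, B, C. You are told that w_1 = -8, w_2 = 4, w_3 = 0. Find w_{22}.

Plug in m = 1, 2, 3: A + B - C = -8; 2A + B + C = 4; 3A + B - C = 0.
Subtracting the first from the second: A + 2C = 12.
Subtracting the second from the third: A - 2C = -4.
Solving: C = 4, A = 4, then B = -8.
So w_m = 4·m + (-8) + 4·(-1)^m; at m=22 this is 84.

84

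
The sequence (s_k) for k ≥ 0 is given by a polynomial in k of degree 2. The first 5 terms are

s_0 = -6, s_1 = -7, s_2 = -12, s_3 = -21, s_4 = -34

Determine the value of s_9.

1st diffs: -1, -5, -9, -13.
2nd diffs: -4, -4, -4 (constant).
Newton forward-difference form: s_k = -6 + (-1)·C(k,1) + (-4)·C(k,2).
At k = 9: k = 9, so s_9 = -6 - 9 - 144 = -159.

-159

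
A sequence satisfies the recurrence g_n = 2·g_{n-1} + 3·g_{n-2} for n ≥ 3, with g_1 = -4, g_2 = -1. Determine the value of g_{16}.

Iterate the recurrence:
g_3 = -14; g_4 = -31; g_5 = -104; …; g_{13} = -664304; g_{14} = -1992901; g_{15} = -5978714; g_{16} = -17936131.
(Characteristic roots are 3 and -1.)

-17936131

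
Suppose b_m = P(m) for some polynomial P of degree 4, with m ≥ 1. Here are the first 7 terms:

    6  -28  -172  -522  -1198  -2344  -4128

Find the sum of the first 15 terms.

-256642

1st diffs: -34, -144, -350, -676, -1146, -1784.
2nd diffs: -110, -206, -326, -470, -638.
3rd diffs: -96, -120, -144, -168.
4th diffs: -24, -24, -24 (constant).
Newton forward-difference form: b_m = 6 + (-34)·C(m-1,1) + (-110)·C(m-1,2) + (-96)·C(m-1,3) + (-24)·C(m-1,4).
Continuing: …, -6742, -10402, -15348, -21844, …, b_{15} = -69448.
Summing m = 1..15 (15 terms) gives -256642.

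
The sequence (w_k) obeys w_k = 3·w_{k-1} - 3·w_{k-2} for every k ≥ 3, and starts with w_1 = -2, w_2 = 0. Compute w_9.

-162

w_3 = 6, w_4 = 18, w_5 = 36, w_6 = 54, w_7 = 54, w_8 = 0, w_9 = -162.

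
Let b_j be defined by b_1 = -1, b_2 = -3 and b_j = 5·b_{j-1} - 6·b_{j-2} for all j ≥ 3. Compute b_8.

-2187

Step forward from the initial values:
b_3 = -9  b_4 = -27  b_5 = -81  b_6 = -243  b_7 = -729  b_8 = -2187.
(Characteristic roots are 3 and 2.)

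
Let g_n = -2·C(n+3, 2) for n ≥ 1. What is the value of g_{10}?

C(13, 2) = 78, so g_{10} = -156.

-156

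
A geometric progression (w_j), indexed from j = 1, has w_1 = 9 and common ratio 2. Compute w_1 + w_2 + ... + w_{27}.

w_j = 9·2^(j-1).
S = 9·(2^27 - 1)/(2 - 1) = 9·(134217728 - 1)/(1) = 1207959543.

1207959543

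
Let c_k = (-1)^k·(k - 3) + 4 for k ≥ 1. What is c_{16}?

(-1)^16 = 1; k - 3 at k=16 is 13; so c_{16} = 17.

17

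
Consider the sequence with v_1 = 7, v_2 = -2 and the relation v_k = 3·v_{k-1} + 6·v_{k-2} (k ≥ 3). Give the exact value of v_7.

Iterate the recurrence:
v_3 = 36  v_4 = 96  v_5 = 504  v_6 = 2088  v_7 = 9288.

9288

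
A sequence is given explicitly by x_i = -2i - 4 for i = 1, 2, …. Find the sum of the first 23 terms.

Over i = 1..23: Σi = 276.
Total = (-2)·276 + (-4)·23 = -644.

-644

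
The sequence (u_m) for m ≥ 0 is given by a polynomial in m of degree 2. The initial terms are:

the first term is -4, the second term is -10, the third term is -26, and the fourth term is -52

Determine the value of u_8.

1st diffs: -6, -16, -26.
2nd diffs: -10, -10 (constant).
Newton forward-difference form: u_m = -4 + (-6)·C(m,1) + (-10)·C(m,2).
At m = 8: m = 8, so u_8 = -4 - 48 - 280 = -332.

-332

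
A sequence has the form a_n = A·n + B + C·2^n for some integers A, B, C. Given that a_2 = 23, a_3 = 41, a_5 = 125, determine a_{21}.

At n = 2, 3, 5: 2A + B + 4C = 23; 3A + B + 8C = 41; 5A + B + 32C = 125.
Subtracting the first from the second: A + 4C = 18.
Subtracting the second from the third: 2A + 24C = 84.
Solving: C = 3, A = 6, then B = -1.
Therefore a_{21} = 126 + (-1) + 3·2097152 = 6291581.

6291581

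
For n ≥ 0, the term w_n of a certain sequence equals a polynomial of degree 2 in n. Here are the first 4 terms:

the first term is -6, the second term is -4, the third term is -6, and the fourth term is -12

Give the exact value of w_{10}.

-166

1st diffs: 2, -2, -6.
2nd diffs: -4, -4 (constant).
So w_n = -2n^2 + 4n - 6.
Evaluating at n = 10 gives w_{10} = -166.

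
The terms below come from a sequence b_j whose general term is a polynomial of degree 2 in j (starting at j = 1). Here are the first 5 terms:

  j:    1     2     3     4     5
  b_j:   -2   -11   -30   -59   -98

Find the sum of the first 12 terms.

-2818

1st diffs: -9, -19, -29, -39.
2nd diffs: -10, -10, -10 (constant).
Newton forward-difference form: b_j = -2 + (-9)·C(j-1,1) + (-10)·C(j-1,2).
Continuing: …, -147, -206, -275, -354, …, b_{12} = -651.
Summing j = 1..12 (12 terms) gives -2818.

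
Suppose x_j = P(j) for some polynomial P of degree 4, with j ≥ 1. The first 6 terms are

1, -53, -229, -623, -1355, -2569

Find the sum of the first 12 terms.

1st diffs: -54, -176, -394, -732, -1214.
2nd diffs: -122, -218, -338, -482.
3rd diffs: -96, -120, -144.
4th diffs: -24, -24 (constant).
So x_j = -j^4 - 6j^3 + 3j + 5.
Continuing: …, -4433, -7139, -10903, -15965, …, x_{12} = -31063.
Summing j = 1..12 (12 terms) gives -96920.

-96920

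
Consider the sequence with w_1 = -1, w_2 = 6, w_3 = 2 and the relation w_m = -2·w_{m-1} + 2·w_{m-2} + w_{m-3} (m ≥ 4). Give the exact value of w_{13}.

w_4 = 7  w_5 = -4  w_6 = 24  w_7 = -49  w_8 = 142  w_9 = -358  w_{10} = 951  w_{11} = -2476  w_{12} = 6496  w_{13} = -16993.

-16993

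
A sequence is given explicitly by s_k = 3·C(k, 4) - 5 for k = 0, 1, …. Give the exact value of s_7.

C(7, 4) = 35, so s_7 = 100.

100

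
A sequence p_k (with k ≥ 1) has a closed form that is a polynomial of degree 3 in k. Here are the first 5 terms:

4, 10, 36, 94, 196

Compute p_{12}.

1st diffs: 6, 26, 58, 102.
2nd diffs: 20, 32, 44.
3rd diffs: 12, 12 (constant).
Newton forward-difference form: p_k = 4 + 6·C(k-1,1) + 20·C(k-1,2) + 12·C(k-1,3).
At k = 12: k-1 = 11, so p_{12} = 4 + 66 + 1100 + 1980 = 3150.

3150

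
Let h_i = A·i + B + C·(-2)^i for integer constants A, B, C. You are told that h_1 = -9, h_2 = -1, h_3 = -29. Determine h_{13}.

-16437

The three given values yield: A + B - 2C = -9; 2A + B + 4C = -1; 3A + B - 8C = -29.
Subtracting the first from the second: A + 6C = 8.
Subtracting the second from the third: A - 12C = -28.
Solving: C = 2, A = -4, then B = -1.
Hence h_{13} = -4·13 + (-1) + 2·(-8192) = -16437.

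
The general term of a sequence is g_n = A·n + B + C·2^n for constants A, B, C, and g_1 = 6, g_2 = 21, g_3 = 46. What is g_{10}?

5161

At n = 1, 2, 3: A + B + 2C = 6; 2A + B + 4C = 21; 3A + B + 8C = 46.
Subtracting the first from the second: A + 2C = 15.
Subtracting the second from the third: A + 4C = 25.
Solving: C = 5, A = 5, then B = -9.
Therefore g_{10} = 50 + (-9) + 5·1024 = 5161.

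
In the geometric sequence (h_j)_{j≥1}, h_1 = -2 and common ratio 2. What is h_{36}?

-68719476736

h_j = (-2)·2^(j-1).
h_{36} = (-2)·2^35 = -68719476736.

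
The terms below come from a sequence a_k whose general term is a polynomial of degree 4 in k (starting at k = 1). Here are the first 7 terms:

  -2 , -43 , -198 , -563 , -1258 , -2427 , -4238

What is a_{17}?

1st diffs: -41, -155, -365, -695, -1169, -1811.
2nd diffs: -114, -210, -330, -474, -642.
3rd diffs: -96, -120, -144, -168.
4th diffs: -24, -24, -24 (constant).
So a_k = -k^4 - 6k^3 + 4k^2 + 4k - 3.
Evaluating at k = 17 gives a_{17} = -111778.

-111778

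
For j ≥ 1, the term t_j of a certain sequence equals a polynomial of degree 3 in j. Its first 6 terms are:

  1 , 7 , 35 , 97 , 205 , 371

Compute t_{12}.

1st diffs: 6, 28, 62, 108, 166.
2nd diffs: 22, 34, 46, 58.
3rd diffs: 12, 12, 12 (constant).
Newton forward-difference form: t_j = 1 + 6·C(j-1,1) + 22·C(j-1,2) + 12·C(j-1,3).
At j = 12: j-1 = 11, so t_{12} = 1 + 66 + 1210 + 1980 = 3257.

3257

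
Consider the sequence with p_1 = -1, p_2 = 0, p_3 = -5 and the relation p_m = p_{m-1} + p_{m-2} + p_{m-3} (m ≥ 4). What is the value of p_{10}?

-244

Applying the relation repeatedly:
p_4 = -6;  p_5 = -11;  p_6 = -22;  p_7 = -39;  p_8 = -72;  p_9 = -133;  p_{10} = -244.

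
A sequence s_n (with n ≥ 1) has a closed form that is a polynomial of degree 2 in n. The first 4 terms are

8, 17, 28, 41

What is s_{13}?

1st diffs: 9, 11, 13.
2nd diffs: 2, 2 (constant).
Newton forward-difference form: s_n = 8 + 9·C(n-1,1) + 2·C(n-1,2).
At n = 13: n-1 = 12, so s_{13} = 8 + 108 + 132 = 248.

248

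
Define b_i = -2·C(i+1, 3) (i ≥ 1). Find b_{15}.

-1120

C(16, 3) = 560, so b_{15} = -1120.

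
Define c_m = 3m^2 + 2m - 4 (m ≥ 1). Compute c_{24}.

c_{24} = 3·24^2 + 2·24 - 4 = 1772.

1772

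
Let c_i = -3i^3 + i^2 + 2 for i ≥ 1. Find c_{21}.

c_{21} = -3·21^3 + 1·21^2 + 2 = -27340.

-27340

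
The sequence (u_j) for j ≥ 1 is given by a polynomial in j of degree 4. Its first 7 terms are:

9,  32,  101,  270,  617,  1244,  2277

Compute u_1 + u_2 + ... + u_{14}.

1st diffs: 23, 69, 169, 347, 627, 1033.
2nd diffs: 46, 100, 178, 280, 406.
3rd diffs: 54, 78, 102, 126.
4th diffs: 24, 24, 24 (constant).
Newton forward-difference form: u_j = 9 + 23·C(j-1,1) + 46·C(j-1,2) + 54·C(j-1,3) + 24·C(j-1,4).
Continuing: …, 3866, 6185, 9432, 13829, …, u_{14} = 36500.
Summing j = 1..14 (14 terms) gives 121065.

121065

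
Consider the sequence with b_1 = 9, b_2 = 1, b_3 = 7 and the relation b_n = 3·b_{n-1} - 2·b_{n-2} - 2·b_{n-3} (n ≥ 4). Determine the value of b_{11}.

Applying the relation repeatedly:
b_4 = 1, b_5 = -13, b_6 = -55, b_7 = -141, b_8 = -287, b_9 = -469, b_{10} = -551, b_{11} = -141.

-141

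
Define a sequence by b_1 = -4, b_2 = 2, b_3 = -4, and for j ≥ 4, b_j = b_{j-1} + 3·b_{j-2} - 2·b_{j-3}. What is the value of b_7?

Compute successive terms:
b_4 = 10, b_5 = -6, b_6 = 32, b_7 = -6.

-6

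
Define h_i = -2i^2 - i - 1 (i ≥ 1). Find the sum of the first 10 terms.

Over i = 1..10: Σi = 55, Σi² = 385.
Total = (-2)·385 + (-1)·55 + (-1)·10 = -835.

-835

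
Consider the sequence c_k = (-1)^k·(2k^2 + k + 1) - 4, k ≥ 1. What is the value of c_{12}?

297

(-1)^12 = 1; 2k^2 + k + 1 at k=12 is 301; so c_{12} = 297.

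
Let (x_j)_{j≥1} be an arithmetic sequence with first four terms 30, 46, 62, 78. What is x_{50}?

Common difference d = 16.
x_j = 30 + (j - 1)·16.
x_{50} = 30 + 49·16 = 814.

814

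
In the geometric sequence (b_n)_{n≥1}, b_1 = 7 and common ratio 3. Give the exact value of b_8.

b_n = 7·3^(n-1).
b_8 = 7·3^7 = 15309.

15309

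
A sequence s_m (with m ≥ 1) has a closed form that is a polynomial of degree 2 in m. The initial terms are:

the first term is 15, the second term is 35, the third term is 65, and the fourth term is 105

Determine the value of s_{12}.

785

1st diffs: 20, 30, 40.
2nd diffs: 10, 10 (constant).
Newton forward-difference form: s_m = 15 + 20·C(m-1,1) + 10·C(m-1,2).
At m = 12: m-1 = 11, so s_{12} = 15 + 220 + 550 = 785.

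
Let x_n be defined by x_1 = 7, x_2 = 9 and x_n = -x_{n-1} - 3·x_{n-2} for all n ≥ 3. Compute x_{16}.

Iterate the recurrence:
x_3 = -30; x_4 = 3; x_5 = 87; …; x_{13} = -6753; x_{14} = -2031; x_{15} = 22290; x_{16} = -16197.

-16197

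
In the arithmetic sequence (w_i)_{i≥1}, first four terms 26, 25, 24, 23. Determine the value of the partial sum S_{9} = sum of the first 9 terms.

Common difference d = -1.
w_i = 26 + (i - 1)·(-1).
w_9 = 18; S = 9·(26 + 18)/2 = 198.

198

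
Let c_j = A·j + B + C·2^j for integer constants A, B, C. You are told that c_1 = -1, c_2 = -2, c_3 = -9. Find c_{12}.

At j = 1, 2, 3: A + B + 2C = -1; 2A + B + 4C = -2; 3A + B + 8C = -9.
Subtracting the first from the second: A + 2C = -1.
Subtracting the second from the third: A + 4C = -7.
Solving: C = -3, A = 5, then B = 0.
Therefore c_{12} = 60 + 0 + (-3)·4096 = -12228.

-12228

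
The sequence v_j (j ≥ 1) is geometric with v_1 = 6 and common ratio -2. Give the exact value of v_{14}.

-49152

v_j = 6·(-2)^(j-1).
v_{14} = 6·(-2)^13 = -49152.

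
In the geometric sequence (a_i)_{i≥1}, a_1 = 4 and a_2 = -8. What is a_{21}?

4194304

Common ratio r = -2.
a_i = 4·(-2)^(i-1).
a_{21} = 4·(-2)^20 = 4194304.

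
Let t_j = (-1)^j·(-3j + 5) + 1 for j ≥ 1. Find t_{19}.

(-1)^19 = -1; -3j + 5 at j=19 is -52; so t_{19} = 53.

53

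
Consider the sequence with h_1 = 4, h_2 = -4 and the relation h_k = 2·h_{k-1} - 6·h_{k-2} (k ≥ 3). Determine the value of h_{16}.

2384384

Applying the relation repeatedly:
h_3 = -32;  h_4 = -40;  h_5 = 112;  …;  h_{13} = -96512;  h_{14} = -613120;  h_{15} = -647168;  h_{16} = 2384384.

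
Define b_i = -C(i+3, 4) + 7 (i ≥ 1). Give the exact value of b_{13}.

C(16, 4) = 1820, so b_{13} = -1813.

-1813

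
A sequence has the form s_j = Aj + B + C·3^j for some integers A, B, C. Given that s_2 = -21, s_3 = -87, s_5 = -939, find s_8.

Write the equations: 2A + B + 9C = -21; 3A + B + 27C = -87; 5A + B + 243C = -939.
Subtracting the first from the second: A + 18C = -66.
Subtracting the second from the third: 2A + 216C = -852.
Solving: C = -4, A = 6, then B = 3.
So s_j = 6·j + 3 + (-4)·3^j; at j=8 this is -26193.

-26193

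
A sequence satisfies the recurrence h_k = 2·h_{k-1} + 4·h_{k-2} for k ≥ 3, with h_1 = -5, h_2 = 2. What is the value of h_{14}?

Compute successive terms:
h_3 = -16;  h_4 = -24;  h_5 = -112;  …;  h_{11} = -117760;  h_{12} = -380928;  h_{13} = -1232896;  h_{14} = -3989504.

-3989504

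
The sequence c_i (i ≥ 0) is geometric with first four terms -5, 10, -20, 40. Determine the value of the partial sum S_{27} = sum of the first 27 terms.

Common ratio r = -2.
c_i = (-5)·(-2)^(i-0).
S = (-5)·((-2)^27 - 1)/(-2 - 1) = (-5)·(-134217728 - 1)/(-3) = -223696215.

-223696215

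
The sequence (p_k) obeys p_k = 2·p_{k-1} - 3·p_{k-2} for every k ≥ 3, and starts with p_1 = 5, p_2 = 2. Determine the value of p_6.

Applying the relation repeatedly:
p_3 = -11;  p_4 = -28;  p_5 = -23;  p_6 = 38.

38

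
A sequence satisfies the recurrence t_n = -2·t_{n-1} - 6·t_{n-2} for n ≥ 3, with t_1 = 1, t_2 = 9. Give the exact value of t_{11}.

34176

Compute successive terms:
t_3 = -24, t_4 = -6, t_5 = 156, t_6 = -276, t_7 = -384, t_8 = 2424, t_9 = -2544, t_{10} = -9456, t_{11} = 34176.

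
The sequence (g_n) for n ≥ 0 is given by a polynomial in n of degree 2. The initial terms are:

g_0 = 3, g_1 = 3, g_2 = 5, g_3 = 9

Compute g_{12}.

1st diffs: 0, 2, 4.
2nd diffs: 2, 2 (constant).
So g_n = n^2 - n + 3.
Evaluating at n = 12 gives g_{12} = 135.

135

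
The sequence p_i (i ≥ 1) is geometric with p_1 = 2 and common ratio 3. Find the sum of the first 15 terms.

14348906

p_i = 2·3^(i-1).
S = 2·(3^15 - 1)/(3 - 1) = 2·(14348907 - 1)/(2) = 14348906.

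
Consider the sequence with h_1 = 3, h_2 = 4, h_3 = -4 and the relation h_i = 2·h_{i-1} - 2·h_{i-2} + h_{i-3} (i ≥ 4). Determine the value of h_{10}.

Applying the relation repeatedly:
h_4 = -13, h_5 = -14, h_6 = -6, h_7 = 3, h_8 = 4, h_9 = -4, h_{10} = -13.

-13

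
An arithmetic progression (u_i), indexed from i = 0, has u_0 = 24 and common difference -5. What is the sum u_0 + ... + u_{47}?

-4488

u_i = 24 + (i - 0)·(-5).
u_{47} = -211; S = 48·(24 + (-211))/2 = -4488.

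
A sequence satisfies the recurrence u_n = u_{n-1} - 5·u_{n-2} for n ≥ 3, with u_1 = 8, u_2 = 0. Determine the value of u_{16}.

Iterate the recurrence:
u_3 = -40; u_4 = -40; u_5 = 160; …; u_{13} = -101240; u_{14} = 120960; u_{15} = 627160; u_{16} = 22360.

22360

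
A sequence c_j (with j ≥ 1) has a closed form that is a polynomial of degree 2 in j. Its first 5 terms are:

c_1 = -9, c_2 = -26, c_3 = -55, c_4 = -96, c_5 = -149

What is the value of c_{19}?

-2151

1st diffs: -17, -29, -41, -53.
2nd diffs: -12, -12, -12 (constant).
Newton forward-difference form: c_j = -9 + (-17)·C(j-1,1) + (-12)·C(j-1,2).
At j = 19: j-1 = 18, so c_{19} = -9 - 306 - 1836 = -2151.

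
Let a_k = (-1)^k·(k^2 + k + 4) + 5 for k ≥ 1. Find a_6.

(-1)^6 = 1; k^2 + k + 4 at k=6 is 46; so a_6 = 51.

51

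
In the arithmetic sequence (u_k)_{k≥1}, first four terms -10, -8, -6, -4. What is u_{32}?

52

Common difference d = 2.
u_k = -10 + (k - 1)·2.
u_{32} = -10 + 31·2 = 52.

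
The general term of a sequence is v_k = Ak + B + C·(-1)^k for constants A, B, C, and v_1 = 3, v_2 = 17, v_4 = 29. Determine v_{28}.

173

At k = 1, 2, 4: A + B - C = 3; 2A + B + C = 17; 4A + B + C = 29.
Subtracting the first from the second: A + 2C = 14.
Subtracting the second from the third: 2A = 12.
Solving: C = 4, A = 6, then B = 1.
So v_k = 6·k + 1 + 4·(-1)^k; at k=28 this is 173.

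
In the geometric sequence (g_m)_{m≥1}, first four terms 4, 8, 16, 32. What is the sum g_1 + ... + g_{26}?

Common ratio r = 2.
g_m = 4·2^(m-1).
S = 4·(2^26 - 1)/(2 - 1) = 4·(67108864 - 1)/(1) = 268435452.

268435452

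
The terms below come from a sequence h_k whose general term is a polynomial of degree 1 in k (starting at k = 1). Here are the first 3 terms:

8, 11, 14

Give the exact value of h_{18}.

1st diffs: 3, 3 (constant).
So h_k = 3k + 5.
Evaluating at k = 18 gives h_{18} = 59.

59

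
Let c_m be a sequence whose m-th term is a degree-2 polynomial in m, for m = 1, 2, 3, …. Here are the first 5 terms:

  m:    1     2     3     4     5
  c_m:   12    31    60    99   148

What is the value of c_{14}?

1039

1st diffs: 19, 29, 39, 49.
2nd diffs: 10, 10, 10 (constant).
Newton forward-difference form: c_m = 12 + 19·C(m-1,1) + 10·C(m-1,2).
At m = 14: m-1 = 13, so c_{14} = 12 + 247 + 780 = 1039.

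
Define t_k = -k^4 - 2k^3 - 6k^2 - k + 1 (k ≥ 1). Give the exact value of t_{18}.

-118601

t_{18} = -1·18^4 - 2·18^3 - 6·18^2 - 1·18 + 1 = -118601.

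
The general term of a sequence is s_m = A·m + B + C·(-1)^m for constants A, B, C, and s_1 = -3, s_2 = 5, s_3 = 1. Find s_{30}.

61

Plug in m = 1, 2, 3: A + B - C = -3; 2A + B + C = 5; 3A + B - C = 1.
Subtracting the first from the second: A + 2C = 8.
Subtracting the second from the third: A - 2C = -4.
Solving: C = 3, A = 2, then B = -2.
Therefore s_{30} = 60 + (-2) + 3·1 = 61.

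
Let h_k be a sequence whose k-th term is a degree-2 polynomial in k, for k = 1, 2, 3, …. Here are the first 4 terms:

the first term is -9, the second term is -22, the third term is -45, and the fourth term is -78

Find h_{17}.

1st diffs: -13, -23, -33.
2nd diffs: -10, -10 (constant).
Newton forward-difference form: h_k = -9 + (-13)·C(k-1,1) + (-10)·C(k-1,2).
At k = 17: k-1 = 16, so h_{17} = -9 - 208 - 1200 = -1417.

-1417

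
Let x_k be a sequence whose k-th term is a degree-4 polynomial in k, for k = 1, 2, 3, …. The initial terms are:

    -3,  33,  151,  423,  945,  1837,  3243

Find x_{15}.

58195

1st diffs: 36, 118, 272, 522, 892, 1406.
2nd diffs: 82, 154, 250, 370, 514.
3rd diffs: 72, 96, 120, 144.
4th diffs: 24, 24, 24 (constant).
So x_k = k^4 + 2k^3 + 4k^2 - 5k - 5.
Evaluating at k = 15 gives x_{15} = 58195.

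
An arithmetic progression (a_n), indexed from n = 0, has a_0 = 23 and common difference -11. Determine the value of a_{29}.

a_n = 23 + (n - 0)·(-11).
a_{29} = 23 + 29·(-11) = -296.

-296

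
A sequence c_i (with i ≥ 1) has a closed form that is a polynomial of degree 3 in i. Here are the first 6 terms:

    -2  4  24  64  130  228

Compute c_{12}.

1824

1st diffs: 6, 20, 40, 66, 98.
2nd diffs: 14, 20, 26, 32.
3rd diffs: 6, 6, 6 (constant).
Newton forward-difference form: c_i = -2 + 6·C(i-1,1) + 14·C(i-1,2) + 6·C(i-1,3).
At i = 12: i-1 = 11, so c_{12} = -2 + 66 + 770 + 990 = 1824.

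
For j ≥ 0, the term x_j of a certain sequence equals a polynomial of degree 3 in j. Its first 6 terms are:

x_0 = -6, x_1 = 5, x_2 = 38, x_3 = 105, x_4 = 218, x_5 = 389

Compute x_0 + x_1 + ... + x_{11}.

11434

1st diffs: 11, 33, 67, 113, 171.
2nd diffs: 22, 34, 46, 58.
3rd diffs: 12, 12, 12 (constant).
So x_j = 2j^3 + 5j^2 + 4j - 6.
Continuing: …, 630, 953, 1370, 1893, …, x_{11} = 3305.
Summing j = 0..11 (12 terms) gives 11434.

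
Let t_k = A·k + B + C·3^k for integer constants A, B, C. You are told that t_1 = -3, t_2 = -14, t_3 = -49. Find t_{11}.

-354281

At k = 1, 2, 3: A + B + 3C = -3; 2A + B + 9C = -14; 3A + B + 27C = -49.
Subtracting the first from the second: A + 6C = -11.
Subtracting the second from the third: A + 18C = -35.
Solving: C = -2, A = 1, then B = 2.
Therefore t_{11} = 11 + 2 + (-2)·177147 = -354281.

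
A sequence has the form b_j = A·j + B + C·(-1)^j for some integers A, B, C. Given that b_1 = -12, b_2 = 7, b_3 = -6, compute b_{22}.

Write the equations: A + B - C = -12; 2A + B + C = 7; 3A + B - C = -6.
Subtracting the first from the second: A + 2C = 19.
Subtracting the second from the third: A - 2C = -13.
Solving: C = 8, A = 3, then B = -7.
Therefore b_{22} = 66 + (-7) + 8·1 = 67.

67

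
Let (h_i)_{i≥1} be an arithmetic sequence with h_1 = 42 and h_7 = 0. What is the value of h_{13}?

-42

Common difference d = (0 - 42) / (7 - 1) = -7.
h_i = 42 + (i - 1)·(-7).
h_{13} = 42 + 12·(-7) = -42.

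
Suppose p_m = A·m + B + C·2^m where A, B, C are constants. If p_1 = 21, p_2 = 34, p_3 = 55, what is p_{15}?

Plug in m = 1, 2, 3: A + B + 2C = 21; 2A + B + 4C = 34; 3A + B + 8C = 55.
Subtracting the first from the second: A + 2C = 13.
Subtracting the second from the third: A + 4C = 21.
Solving: C = 4, A = 5, then B = 8.
So p_m = 5·m + 8 + 4·2^m; at m=15 this is 131155.

131155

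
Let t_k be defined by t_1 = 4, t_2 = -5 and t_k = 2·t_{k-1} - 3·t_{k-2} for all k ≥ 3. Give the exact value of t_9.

Step forward from the initial values:
t_3 = -22  t_4 = -29  t_5 = 8  t_6 = 103  t_7 = 182  t_8 = 55  t_9 = -436.

-436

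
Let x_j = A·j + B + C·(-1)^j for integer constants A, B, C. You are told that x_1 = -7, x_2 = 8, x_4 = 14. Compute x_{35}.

At j = 1, 2, 4: A + B - C = -7; 2A + B + C = 8; 4A + B + C = 14.
Subtracting the first from the second: A + 2C = 15.
Subtracting the second from the third: 2A = 6.
Solving: C = 6, A = 3, then B = -4.
Therefore x_{35} = 105 + (-4) + 6·(-1) = 95.

95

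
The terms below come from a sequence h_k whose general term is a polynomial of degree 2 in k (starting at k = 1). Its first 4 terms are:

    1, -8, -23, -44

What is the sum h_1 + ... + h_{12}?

1st diffs: -9, -15, -21.
2nd diffs: -6, -6 (constant).
Newton forward-difference form: h_k = 1 + (-9)·C(k-1,1) + (-6)·C(k-1,2).
Continuing: …, -71, -104, -143, -188, …, h_{12} = -428.
Summing k = 1..12 (12 terms) gives -1902.

-1902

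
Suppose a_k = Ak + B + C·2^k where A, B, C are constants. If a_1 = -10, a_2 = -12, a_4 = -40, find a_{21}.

At k = 1, 2, 4: A + B + 2C = -10; 2A + B + 4C = -12; 4A + B + 16C = -40.
Subtracting the first from the second: A + 2C = -2.
Subtracting the second from the third: 2A + 12C = -28.
Solving: C = -3, A = 4, then B = -8.
So a_k = 4·k + (-8) + (-3)·2^k; at k=21 this is -6291380.

-6291380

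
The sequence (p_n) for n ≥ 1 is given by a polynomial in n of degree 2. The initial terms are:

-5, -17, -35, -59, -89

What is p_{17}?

-917

1st diffs: -12, -18, -24, -30.
2nd diffs: -6, -6, -6 (constant).
Newton forward-difference form: p_n = -5 + (-12)·C(n-1,1) + (-6)·C(n-1,2).
At n = 17: n-1 = 16, so p_{17} = -5 - 192 - 720 = -917.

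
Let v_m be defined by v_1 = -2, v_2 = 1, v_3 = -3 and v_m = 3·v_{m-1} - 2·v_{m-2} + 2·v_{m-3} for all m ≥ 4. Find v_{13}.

Applying the relation repeatedly:
v_4 = -15; v_5 = -37; v_6 = -87; v_7 = -217; v_8 = -551; v_9 = -1393; v_{10} = -3511; v_{11} = -8849; v_{12} = -22311; v_{13} = -56257.

-56257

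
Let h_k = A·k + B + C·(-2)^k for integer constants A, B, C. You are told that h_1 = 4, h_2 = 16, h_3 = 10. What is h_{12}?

4168

The three given values yield: A + B - 2C = 4; 2A + B + 4C = 16; 3A + B - 8C = 10.
Subtracting the first from the second: A + 6C = 12.
Subtracting the second from the third: A - 12C = -6.
Solving: C = 1, A = 6, then B = 0.
Hence h_{12} = 6·12 + 0 + 1·4096 = 4168.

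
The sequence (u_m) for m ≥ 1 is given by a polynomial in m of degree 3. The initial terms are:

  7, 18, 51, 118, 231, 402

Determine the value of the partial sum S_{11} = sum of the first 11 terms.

8272

1st diffs: 11, 33, 67, 113, 171.
2nd diffs: 22, 34, 46, 58.
3rd diffs: 12, 12, 12 (constant).
Newton forward-difference form: u_m = 7 + 11·C(m-1,1) + 22·C(m-1,2) + 12·C(m-1,3).
Continuing: …, 643, 966, 1383, 1906, …, u_{11} = 2547.
Summing m = 1..11 (11 terms) gives 8272.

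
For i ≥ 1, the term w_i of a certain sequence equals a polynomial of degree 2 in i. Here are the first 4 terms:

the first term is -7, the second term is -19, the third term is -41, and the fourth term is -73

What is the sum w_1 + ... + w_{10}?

-1810

1st diffs: -12, -22, -32.
2nd diffs: -10, -10 (constant).
Newton forward-difference form: w_i = -7 + (-12)·C(i-1,1) + (-10)·C(i-1,2).
Continuing: …, -115, -167, -229, -301, …, w_{10} = -475.
Summing i = 1..10 (10 terms) gives -1810.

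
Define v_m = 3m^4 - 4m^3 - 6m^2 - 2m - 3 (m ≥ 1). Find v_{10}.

v_{10} = 3·10^4 - 4·10^3 - 6·10^2 - 2·10 - 3 = 25377.

25377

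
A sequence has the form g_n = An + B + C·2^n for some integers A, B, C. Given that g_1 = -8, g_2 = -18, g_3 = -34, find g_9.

-1570

Write the equations: A + B + 2C = -8; 2A + B + 4C = -18; 3A + B + 8C = -34.
Subtracting the first from the second: A + 2C = -10.
Subtracting the second from the third: A + 4C = -16.
Solving: C = -3, A = -4, then B = 2.
Therefore g_9 = -36 + 2 + (-3)·512 = -1570.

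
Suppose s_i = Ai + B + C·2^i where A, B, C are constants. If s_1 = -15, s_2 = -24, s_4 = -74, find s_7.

The three given values yield: A + B + 2C = -15; 2A + B + 4C = -24; 4A + B + 16C = -74.
Subtracting the first from the second: A + 2C = -9.
Subtracting the second from the third: 2A + 12C = -50.
Solving: C = -4, A = -1, then B = -6.
Hence s_7 = -1·7 + (-6) + (-4)·128 = -525.

-525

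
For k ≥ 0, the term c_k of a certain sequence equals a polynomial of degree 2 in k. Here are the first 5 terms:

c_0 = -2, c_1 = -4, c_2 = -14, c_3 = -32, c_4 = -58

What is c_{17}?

1st diffs: -2, -10, -18, -26.
2nd diffs: -8, -8, -8 (constant).
Newton forward-difference form: c_k = -2 + (-2)·C(k,1) + (-8)·C(k,2).
At k = 17: k = 17, so c_{17} = -2 - 34 - 1088 = -1124.

-1124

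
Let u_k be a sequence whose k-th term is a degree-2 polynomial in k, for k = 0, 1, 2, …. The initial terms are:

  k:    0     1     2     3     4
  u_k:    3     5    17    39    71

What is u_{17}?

1st diffs: 2, 12, 22, 32.
2nd diffs: 10, 10, 10 (constant).
Newton forward-difference form: u_k = 3 + 2·C(k,1) + 10·C(k,2).
At k = 17: k = 17, so u_{17} = 3 + 34 + 1360 = 1397.

1397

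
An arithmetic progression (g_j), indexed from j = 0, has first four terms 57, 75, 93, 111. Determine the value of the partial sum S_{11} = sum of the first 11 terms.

1617

Common difference d = 18.
g_j = 57 + (j - 0)·18.
g_{10} = 237; S = 11·(57 + 237)/2 = 1617.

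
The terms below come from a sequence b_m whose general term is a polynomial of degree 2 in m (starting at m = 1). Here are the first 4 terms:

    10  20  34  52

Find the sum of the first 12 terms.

1660

1st diffs: 10, 14, 18.
2nd diffs: 4, 4 (constant).
Newton forward-difference form: b_m = 10 + 10·C(m-1,1) + 4·C(m-1,2).
Continuing: …, 74, 100, 130, 164, …, b_{12} = 340.
Summing m = 1..12 (12 terms) gives 1660.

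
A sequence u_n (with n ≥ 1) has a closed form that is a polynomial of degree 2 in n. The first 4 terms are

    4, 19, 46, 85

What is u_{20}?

2341

1st diffs: 15, 27, 39.
2nd diffs: 12, 12 (constant).
So u_n = 6n^2 - 3n + 1.
Evaluating at n = 20 gives u_{20} = 2341.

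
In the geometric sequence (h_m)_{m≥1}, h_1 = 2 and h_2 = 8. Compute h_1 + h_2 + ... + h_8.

43690

Common ratio r = 4.
h_m = 2·4^(m-1).
S = 2·(4^8 - 1)/(4 - 1) = 2·(65536 - 1)/(3) = 43690.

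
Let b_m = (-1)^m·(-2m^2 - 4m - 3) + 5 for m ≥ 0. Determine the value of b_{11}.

294

(-1)^11 = -1; -2m^2 - 4m - 3 at m=11 is -289; so b_{11} = 294.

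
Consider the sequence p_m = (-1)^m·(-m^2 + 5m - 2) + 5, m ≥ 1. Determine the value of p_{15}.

(-1)^15 = -1; -m^2 + 5m - 2 at m=15 is -152; so p_{15} = 157.

157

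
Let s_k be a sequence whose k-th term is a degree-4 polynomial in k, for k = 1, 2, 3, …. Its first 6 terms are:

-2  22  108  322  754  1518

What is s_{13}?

30778

1st diffs: 24, 86, 214, 432, 764.
2nd diffs: 62, 128, 218, 332.
3rd diffs: 66, 90, 114.
4th diffs: 24, 24 (constant).
Newton forward-difference form: s_k = -2 + 24·C(k-1,1) + 62·C(k-1,2) + 66·C(k-1,3) + 24·C(k-1,4).
At k = 13: k-1 = 12, so s_{13} = -2 + 288 + 4092 + 14520 + 11880 = 30778.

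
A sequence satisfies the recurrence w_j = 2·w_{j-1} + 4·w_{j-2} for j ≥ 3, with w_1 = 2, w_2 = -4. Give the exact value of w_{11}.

Step forward from the initial values:
w_3 = 0  w_4 = -16  w_5 = -32  w_6 = -128  w_7 = -384  w_8 = -1280  w_9 = -4096  w_{10} = -13312  w_{11} = -43008.

-43008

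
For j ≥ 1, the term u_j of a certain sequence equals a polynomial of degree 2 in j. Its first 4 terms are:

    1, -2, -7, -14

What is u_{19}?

-359

1st diffs: -3, -5, -7.
2nd diffs: -2, -2 (constant).
Newton forward-difference form: u_j = 1 + (-3)·C(j-1,1) + (-2)·C(j-1,2).
At j = 19: j-1 = 18, so u_{19} = 1 - 54 - 306 = -359.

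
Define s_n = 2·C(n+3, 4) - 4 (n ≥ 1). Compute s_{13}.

C(16, 4) = 1820, so s_{13} = 3636.

3636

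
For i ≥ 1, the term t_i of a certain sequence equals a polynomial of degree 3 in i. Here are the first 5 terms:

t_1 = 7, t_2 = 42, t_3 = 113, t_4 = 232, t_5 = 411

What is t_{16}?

1st diffs: 35, 71, 119, 179.
2nd diffs: 36, 48, 60.
3rd diffs: 12, 12 (constant).
So t_i = 2i^3 + 6i^2 + 3i - 4.
Evaluating at i = 16 gives t_{16} = 9772.

9772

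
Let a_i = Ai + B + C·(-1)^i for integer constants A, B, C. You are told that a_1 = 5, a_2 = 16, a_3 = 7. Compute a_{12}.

26

Plug in i = 1, 2, 3: A + B - C = 5; 2A + B + C = 16; 3A + B - C = 7.
Subtracting the first from the second: A + 2C = 11.
Subtracting the second from the third: A - 2C = -9.
Solving: C = 5, A = 1, then B = 9.
Hence a_{12} = 1·12 + 9 + 5·1 = 26.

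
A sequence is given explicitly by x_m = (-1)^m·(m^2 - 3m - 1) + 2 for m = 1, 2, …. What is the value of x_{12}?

(-1)^12 = 1; m^2 - 3m - 1 at m=12 is 107; so x_{12} = 109.

109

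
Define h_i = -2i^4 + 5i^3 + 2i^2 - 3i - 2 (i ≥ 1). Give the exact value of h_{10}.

-14832

h_{10} = -2·10^4 + 5·10^3 + 2·10^2 - 3·10 - 2 = -14832.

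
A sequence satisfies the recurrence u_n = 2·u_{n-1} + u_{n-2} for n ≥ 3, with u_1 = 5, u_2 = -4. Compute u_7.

u_3 = -3, u_4 = -10, u_5 = -23, u_6 = -56, u_7 = -135.

-135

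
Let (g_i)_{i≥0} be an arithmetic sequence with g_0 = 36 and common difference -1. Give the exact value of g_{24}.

12

g_i = 36 + (i - 0)·(-1).
g_{24} = 36 + 24·(-1) = 12.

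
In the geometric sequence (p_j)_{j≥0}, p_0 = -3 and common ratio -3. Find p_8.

-19683

p_j = (-3)·(-3)^(j-0).
p_8 = (-3)·(-3)^8 = -19683.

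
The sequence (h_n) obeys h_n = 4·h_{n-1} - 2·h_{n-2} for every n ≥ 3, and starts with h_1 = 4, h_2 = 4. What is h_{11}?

Iterate the recurrence:
h_3 = 8  h_4 = 24  h_5 = 80  h_6 = 272  h_7 = 928  h_8 = 3168  h_9 = 10816  h_{10} = 36928  h_{11} = 126080.

126080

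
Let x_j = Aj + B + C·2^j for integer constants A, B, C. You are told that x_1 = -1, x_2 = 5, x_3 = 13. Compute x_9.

Plug in j = 1, 2, 3: A + B + 2C = -1; 2A + B + 4C = 5; 3A + B + 8C = 13.
Subtracting the first from the second: A + 2C = 6.
Subtracting the second from the third: A + 4C = 8.
Solving: C = 1, A = 4, then B = -7.
Hence x_9 = 4·9 + (-7) + 1·512 = 541.

541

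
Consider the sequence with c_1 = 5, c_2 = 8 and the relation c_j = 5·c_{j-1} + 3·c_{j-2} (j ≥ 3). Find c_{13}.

1475636965

c_3 = 55;  c_4 = 299;  c_5 = 1660;  …;  c_{10} = 8672123;  c_{11} = 48055540;  c_{12} = 266294069;  c_{13} = 1475636965.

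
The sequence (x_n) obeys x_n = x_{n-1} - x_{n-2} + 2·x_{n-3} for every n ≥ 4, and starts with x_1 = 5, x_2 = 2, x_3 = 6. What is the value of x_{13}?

114

Iterate the recurrence:
x_4 = 14;  x_5 = 12;  x_6 = 10;  x_7 = 26;  x_8 = 40;  x_9 = 34;  x_{10} = 46;  x_{11} = 92;  x_{12} = 114;  x_{13} = 114.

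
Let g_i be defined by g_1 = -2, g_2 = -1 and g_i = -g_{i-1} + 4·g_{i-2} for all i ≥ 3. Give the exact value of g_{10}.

2363

Iterate the recurrence:
g_3 = -7, g_4 = 3, g_5 = -31, g_6 = 43, g_7 = -167, g_8 = 339, g_9 = -1007, g_{10} = 2363.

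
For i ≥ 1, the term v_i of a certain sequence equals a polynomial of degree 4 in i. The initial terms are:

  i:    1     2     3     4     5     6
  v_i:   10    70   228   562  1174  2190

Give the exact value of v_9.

9282

1st diffs: 60, 158, 334, 612, 1016.
2nd diffs: 98, 176, 278, 404.
3rd diffs: 78, 102, 126.
4th diffs: 24, 24 (constant).
Newton forward-difference form: v_i = 10 + 60·C(i-1,1) + 98·C(i-1,2) + 78·C(i-1,3) + 24·C(i-1,4).
At i = 9: i-1 = 8, so v_9 = 10 + 480 + 2744 + 4368 + 1680 = 9282.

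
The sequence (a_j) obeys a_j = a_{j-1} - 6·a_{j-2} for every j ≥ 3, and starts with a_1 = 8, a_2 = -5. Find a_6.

433

Compute successive terms:
a_3 = -53  a_4 = -23  a_5 = 295  a_6 = 433.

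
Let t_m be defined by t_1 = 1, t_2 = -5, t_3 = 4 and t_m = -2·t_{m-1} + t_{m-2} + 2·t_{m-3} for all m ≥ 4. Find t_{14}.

t_4 = -11  t_5 = 16  t_6 = -35  …  t_{11} = 1024  t_{12} = -2051  t_{13} = 4096  t_{14} = -8195.

-8195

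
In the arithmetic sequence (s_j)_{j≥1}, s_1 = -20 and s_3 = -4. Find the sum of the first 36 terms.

4320

Common difference d = (-4 - (-20)) / (3 - 1) = 8.
s_j = -20 + (j - 1)·8.
s_{36} = 260; S = 36·(-20 + 260)/2 = 4320.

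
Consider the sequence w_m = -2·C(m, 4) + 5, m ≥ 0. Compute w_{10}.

C(10, 4) = 210, so w_{10} = -415.

-415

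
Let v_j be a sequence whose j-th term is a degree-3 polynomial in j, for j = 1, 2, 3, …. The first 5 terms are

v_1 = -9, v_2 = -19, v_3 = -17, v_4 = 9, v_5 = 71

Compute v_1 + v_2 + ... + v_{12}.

7812

1st diffs: -10, 2, 26, 62.
2nd diffs: 12, 24, 36.
3rd diffs: 12, 12 (constant).
Newton forward-difference form: v_j = -9 + (-10)·C(j-1,1) + 12·C(j-1,2) + 12·C(j-1,3).
Continuing: …, 181, 351, 593, 919, …, v_{12} = 2521.
Summing j = 1..12 (12 terms) gives 7812.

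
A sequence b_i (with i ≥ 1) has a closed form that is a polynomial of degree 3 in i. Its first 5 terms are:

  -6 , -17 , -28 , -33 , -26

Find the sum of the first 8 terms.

1st diffs: -11, -11, -5, 7.
2nd diffs: 0, 6, 12.
3rd diffs: 6, 6 (constant).
So b_i = i^3 - 6i^2 - 1.
Continuing: -1, 48, 127.
Summing i = 1..8 (8 terms) gives 64.

64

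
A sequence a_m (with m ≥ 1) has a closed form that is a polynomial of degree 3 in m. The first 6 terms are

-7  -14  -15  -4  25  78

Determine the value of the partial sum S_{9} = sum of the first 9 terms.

945

1st diffs: -7, -1, 11, 29, 53.
2nd diffs: 6, 12, 18, 24.
3rd diffs: 6, 6, 6 (constant).
Newton forward-difference form: a_m = -7 + (-7)·C(m-1,1) + 6·C(m-1,2) + 6·C(m-1,3).
Continuing: 161, 280, 441.
Summing m = 1..9 (9 terms) gives 945.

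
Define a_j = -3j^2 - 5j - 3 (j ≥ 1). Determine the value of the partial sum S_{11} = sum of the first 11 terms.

-1881

Over j = 1..11: Σj = 66, Σj² = 506.
Total = (-3)·506 + (-5)·66 + (-3)·11 = -1881.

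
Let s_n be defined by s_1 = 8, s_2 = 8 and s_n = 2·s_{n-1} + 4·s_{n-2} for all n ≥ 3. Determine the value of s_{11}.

s_3 = 48  s_4 = 128  s_5 = 448  s_6 = 1408  s_7 = 4608  s_8 = 14848  s_9 = 48128  s_{10} = 155648  s_{11} = 503808.

503808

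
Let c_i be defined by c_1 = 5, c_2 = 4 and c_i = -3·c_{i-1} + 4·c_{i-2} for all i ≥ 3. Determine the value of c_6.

Compute successive terms:
c_3 = 8, c_4 = -8, c_5 = 56, c_6 = -200.
(Characteristic roots are 1 and -4.)

-200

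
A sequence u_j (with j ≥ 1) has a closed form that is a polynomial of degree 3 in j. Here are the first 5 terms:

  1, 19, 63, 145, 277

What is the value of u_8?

1093

1st diffs: 18, 44, 82, 132.
2nd diffs: 26, 38, 50.
3rd diffs: 12, 12 (constant).
So u_j = 2j^3 + j^2 + j - 3.
Evaluating at j = 8 gives u_8 = 1093.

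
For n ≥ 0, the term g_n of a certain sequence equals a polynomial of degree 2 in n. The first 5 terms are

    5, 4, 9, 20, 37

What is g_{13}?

1st diffs: -1, 5, 11, 17.
2nd diffs: 6, 6, 6 (constant).
Newton forward-difference form: g_n = 5 + (-1)·C(n,1) + 6·C(n,2).
At n = 13: n = 13, so g_{13} = 5 - 13 + 468 = 460.

460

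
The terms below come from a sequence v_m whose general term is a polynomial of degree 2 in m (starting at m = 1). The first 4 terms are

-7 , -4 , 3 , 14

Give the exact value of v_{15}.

1st diffs: 3, 7, 11.
2nd diffs: 4, 4 (constant).
So v_m = 2m^2 - 3m - 6.
Evaluating at m = 15 gives v_{15} = 399.

399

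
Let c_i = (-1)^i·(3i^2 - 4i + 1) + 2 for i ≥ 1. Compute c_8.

(-1)^8 = 1; 3i^2 - 4i + 1 at i=8 is 161; so c_8 = 163.

163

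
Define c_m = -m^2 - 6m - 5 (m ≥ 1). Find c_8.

c_8 = -1·8^2 - 6·8 - 5 = -117.

-117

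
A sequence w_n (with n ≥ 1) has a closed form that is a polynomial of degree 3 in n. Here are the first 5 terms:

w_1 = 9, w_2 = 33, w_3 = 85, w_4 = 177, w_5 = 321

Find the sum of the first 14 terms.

1st diffs: 24, 52, 92, 144.
2nd diffs: 28, 40, 52.
3rd diffs: 12, 12 (constant).
Newton forward-difference form: w_n = 9 + 24·C(n-1,1) + 28·C(n-1,2) + 12·C(n-1,3).
Continuing: …, 529, 813, 1185, 1657, …, w_{14} = 5937.
Summing n = 1..14 (14 terms) gives 24514.

24514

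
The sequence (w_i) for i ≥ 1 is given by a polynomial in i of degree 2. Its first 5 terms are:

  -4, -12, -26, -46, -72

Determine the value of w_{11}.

-354

1st diffs: -8, -14, -20, -26.
2nd diffs: -6, -6, -6 (constant).
So w_i = -3i^2 + i - 2.
Evaluating at i = 11 gives w_{11} = -354.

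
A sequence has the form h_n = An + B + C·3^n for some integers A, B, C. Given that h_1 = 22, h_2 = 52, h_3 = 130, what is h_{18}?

1549682068

At n = 1, 2, 3: A + B + 3C = 22; 2A + B + 9C = 52; 3A + B + 27C = 130.
Subtracting the first from the second: A + 6C = 30.
Subtracting the second from the third: A + 18C = 78.
Solving: C = 4, A = 6, then B = 4.
Therefore h_{18} = 108 + 4 + 4·387420489 = 1549682068.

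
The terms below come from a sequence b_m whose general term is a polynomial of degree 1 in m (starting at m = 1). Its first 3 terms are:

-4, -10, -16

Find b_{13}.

-76

1st diffs: -6, -6 (constant).
So b_m = -6m + 2.
Evaluating at m = 13 gives b_{13} = -76.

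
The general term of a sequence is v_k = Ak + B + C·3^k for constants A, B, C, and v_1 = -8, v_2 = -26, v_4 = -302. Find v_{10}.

-236138

At k = 1, 2, 4: A + B + 3C = -8; 2A + B + 9C = -26; 4A + B + 81C = -302.
Subtracting the first from the second: A + 6C = -18.
Subtracting the second from the third: 2A + 72C = -276.
Solving: C = -4, A = 6, then B = -2.
Hence v_{10} = 6·10 + (-2) + (-4)·59049 = -236138.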